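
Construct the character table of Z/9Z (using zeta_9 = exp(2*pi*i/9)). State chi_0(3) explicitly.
Character table of Z/9Z (irreps indexed chi_0,...,chi_8 with chi_k(m) = zeta_9^(k*m), zeta_9 = exp(2*pi*i/9)):
  irrep \ class  {0} (size 1)  {1} (size 1)    {2} (size 1)    {3} (size 1)    {4} (size 1)    {5} (size 1)    {6} (size 1)    {7} (size 1)    {8} (size 1)  
  chi_0          1             1               1               1               1               1               1               1               1             
  chi_1          1             exp(2*I*pi/9)   exp(4*I*pi/9)   exp(2*I*pi/3)   exp(8*I*pi/9)   exp(-8*I*pi/9)  exp(-2*I*pi/3)  exp(-4*I*pi/9)  exp(-2*I*pi/9)
  chi_2          1             exp(4*I*pi/9)   exp(8*I*pi/9)   exp(-2*I*pi/3)  exp(-2*I*pi/9)  exp(2*I*pi/9)   exp(2*I*pi/3)   exp(-8*I*pi/9)  exp(-4*I*pi/9)
  chi_3          1             exp(2*I*pi/3)   exp(-2*I*pi/3)  1               exp(2*I*pi/3)   exp(-2*I*pi/3)  1               exp(2*I*pi/3)   exp(-2*I*pi/3)
  chi_4          1             exp(8*I*pi/9)   exp(-2*I*pi/9)  exp(2*I*pi/3)   exp(-4*I*pi/9)  exp(4*I*pi/9)   exp(-2*I*pi/3)  exp(2*I*pi/9)   exp(-8*I*pi/9)
  chi_5          1             exp(-8*I*pi/9)  exp(2*I*pi/9)   exp(-2*I*pi/3)  exp(4*I*pi/9)   exp(-4*I*pi/9)  exp(2*I*pi/3)   exp(-2*I*pi/9)  exp(8*I*pi/9) 
  chi_6          1             exp(-2*I*pi/3)  exp(2*I*pi/3)   1               exp(-2*I*pi/3)  exp(2*I*pi/3)   1               exp(-2*I*pi/3)  exp(2*I*pi/3) 
  chi_7          1             exp(-4*I*pi/9)  exp(-8*I*pi/9)  exp(2*I*pi/3)   exp(2*I*pi/9)   exp(-2*I*pi/9)  exp(-2*I*pi/3)  exp(8*I*pi/9)   exp(4*I*pi/9) 
  chi_8          1             exp(-2*I*pi/9)  exp(-4*I*pi/9)  exp(-2*I*pi/3)  exp(-8*I*pi/9)  exp(8*I*pi/9)   exp(2*I*pi/3)   exp(4*I*pi/9)   exp(2*I*pi/9) 

Spot check: chi_0(3) = zeta_9^(0*3) = zeta_9^0 = 1.

Why: Z/9Z is abelian, so all 9 irreducible complex representations are 1-dimensional. They are given by chi_k(m) = zeta_9^(k*m) for k = 0,...,8. Row orthogonality: sum_m chi_k(m) conj(chi_l(m)) = 9 * [k = l].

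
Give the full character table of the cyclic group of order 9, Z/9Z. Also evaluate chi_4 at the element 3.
Character table of Z/9Z (irreps indexed chi_0,...,chi_8 with chi_k(m) = zeta_9^(k*m), zeta_9 = exp(2*pi*i/9)):
  irrep \ class  {0} (size 1)  {1} (size 1)    {2} (size 1)    {3} (size 1)    {4} (size 1)    {5} (size 1)    {6} (size 1)    {7} (size 1)    {8} (size 1)  
  chi_0          1             1               1               1               1               1               1               1               1             
  chi_1          1             exp(2*I*pi/9)   exp(4*I*pi/9)   exp(2*I*pi/3)   exp(8*I*pi/9)   exp(-8*I*pi/9)  exp(-2*I*pi/3)  exp(-4*I*pi/9)  exp(-2*I*pi/9)
  chi_2          1             exp(4*I*pi/9)   exp(8*I*pi/9)   exp(-2*I*pi/3)  exp(-2*I*pi/9)  exp(2*I*pi/9)   exp(2*I*pi/3)   exp(-8*I*pi/9)  exp(-4*I*pi/9)
  chi_3          1             exp(2*I*pi/3)   exp(-2*I*pi/3)  1               exp(2*I*pi/3)   exp(-2*I*pi/3)  1               exp(2*I*pi/3)   exp(-2*I*pi/3)
  chi_4          1             exp(8*I*pi/9)   exp(-2*I*pi/9)  exp(2*I*pi/3)   exp(-4*I*pi/9)  exp(4*I*pi/9)   exp(-2*I*pi/3)  exp(2*I*pi/9)   exp(-8*I*pi/9)
  chi_5          1             exp(-8*I*pi/9)  exp(2*I*pi/9)   exp(-2*I*pi/3)  exp(4*I*pi/9)   exp(-4*I*pi/9)  exp(2*I*pi/3)   exp(-2*I*pi/9)  exp(8*I*pi/9) 
  chi_6          1             exp(-2*I*pi/3)  exp(2*I*pi/3)   1               exp(-2*I*pi/3)  exp(2*I*pi/3)   1               exp(-2*I*pi/3)  exp(2*I*pi/3) 
  chi_7          1             exp(-4*I*pi/9)  exp(-8*I*pi/9)  exp(2*I*pi/3)   exp(2*I*pi/9)   exp(-2*I*pi/9)  exp(-2*I*pi/3)  exp(8*I*pi/9)   exp(4*I*pi/9) 
  chi_8          1             exp(-2*I*pi/9)  exp(-4*I*pi/9)  exp(-2*I*pi/3)  exp(-8*I*pi/9)  exp(8*I*pi/9)   exp(2*I*pi/3)   exp(4*I*pi/9)   exp(2*I*pi/9) 

Spot check: chi_4(3) = zeta_9^(4*3) = zeta_9^12 = exp(2*I*pi/3).

Reasoning: Z/9Z is abelian, so all 9 irreducible complex representations are 1-dimensional. They are given by chi_k(m) = zeta_9^(k*m) for k = 0,...,8. Row orthogonality: sum_m chi_k(m) conj(chi_l(m)) = 9 * [k = l].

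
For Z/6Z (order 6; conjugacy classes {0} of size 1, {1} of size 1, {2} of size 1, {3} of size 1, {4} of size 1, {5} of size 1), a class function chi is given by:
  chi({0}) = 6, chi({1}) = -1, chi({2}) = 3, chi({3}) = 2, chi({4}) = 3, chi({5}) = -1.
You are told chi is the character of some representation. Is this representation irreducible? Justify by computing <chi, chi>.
Not irreducible (reducible): <chi, chi> = 10 > 1.

Justification: <chi, chi> = (1/|G|) sum_C |C| * |chi(C)|^2 = (1/6)[1*|6|^2 + 1*|-1|^2 + 1*|3|^2 + 1*|2|^2 + 1*|3|^2 + 1*|-1|^2]
  = (1/6)[(36) + (1) + (9) + (4) + (9) + (1)] = 60/6 = 10.
(Exp terms are combined using exp(i*s)*conj(exp(i*t)) = exp(i*(s-t)), and sums of them are collapsed using the identity that for every m > 1 the m distinct m-th roots of unity sum to 0, e.g. 1 + exp(2*I*pi/3) + exp(-2*I*pi/3) = 0.)
A character is irreducible iff <chi, chi> = 1, so this representation is reducible.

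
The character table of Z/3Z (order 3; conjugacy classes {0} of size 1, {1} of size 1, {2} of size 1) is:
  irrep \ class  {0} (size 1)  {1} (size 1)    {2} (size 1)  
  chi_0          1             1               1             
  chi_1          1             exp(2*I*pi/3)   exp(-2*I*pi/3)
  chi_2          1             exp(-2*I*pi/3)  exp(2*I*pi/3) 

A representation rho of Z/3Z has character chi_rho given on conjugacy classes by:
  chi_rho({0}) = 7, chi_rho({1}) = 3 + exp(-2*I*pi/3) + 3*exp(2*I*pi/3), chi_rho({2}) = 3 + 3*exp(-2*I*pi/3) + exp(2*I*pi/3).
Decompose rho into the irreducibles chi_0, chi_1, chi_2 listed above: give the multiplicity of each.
Multiplicities: chi_0: 3, chi_1: 3, chi_2: 1.

Explanation: Use <chi_rho, chi> = (1/|G|) sum_C |C| * chi_rho(C) * conj(chi(C)) with |G| = 3 for each irreducible chi in the table:
  <chi_rho, chi_0> = (1/3)[1*(7)*conj(1) + 1*(3 + exp(-2*I*pi/3) + 3*exp(2*I*pi/3))*conj(1) + 1*(3 + 3*exp(-2*I*pi/3) + exp(2*I*pi/3))*conj(1)]
      = (1/3)[(7) + (3 + exp(-2*I*pi/3) + 3*exp(2*I*pi/3)) + (3 + 3*exp(-2*I*pi/3) + exp(2*I*pi/3))] = 9/3 = 3
  <chi_rho, chi_1> = (1/3)[1*(7)*conj(1) + 1*(3 + exp(-2*I*pi/3) + 3*exp(2*I*pi/3))*conj(exp(2*I*pi/3)) + 1*(3 + 3*exp(-2*I*pi/3) + exp(2*I*pi/3))*conj(exp(-2*I*pi/3))]
      = (1/3)[(7) + (3 + 3*exp(-2*I*pi/3) + exp(2*I*pi/3)) + (3 + exp(-2*I*pi/3) + 3*exp(2*I*pi/3))] = 9/3 = 3
  <chi_rho, chi_2> = (1/3)[1*(7)*conj(1) + 1*(3 + exp(-2*I*pi/3) + 3*exp(2*I*pi/3))*conj(exp(-2*I*pi/3)) + 1*(3 + 3*exp(-2*I*pi/3) + exp(2*I*pi/3))*conj(exp(2*I*pi/3))]
      = (1/3)[(7) + (-2) + (-2)] = 3/3 = 1
(Exp terms are combined using exp(i*s)*conj(exp(i*t)) = exp(i*(s-t)), and sums of them are collapsed using the identity that for every m > 1 the m distinct m-th roots of unity sum to 0, e.g. 1 + exp(2*I*pi/3) + exp(-2*I*pi/3) = 0.)
Dimension check: dim(rho) = sum (mult * dim) = 3*1 + 3*1 + 1*1 = 7 = chi_rho(e) = 7.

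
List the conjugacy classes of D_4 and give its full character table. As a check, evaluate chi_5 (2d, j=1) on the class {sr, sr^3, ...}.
Conjugacy classes: {e} of size 1, {r^2} of size 1, {r^1, r^3} of size 2, {s, sr^2, ...} of size 2, {sr, sr^3, ...} of size 2.
Character table:
  irrep \ class              {e} (size 1)  {r^2} (size 1)  {r^1, r^3} (size 2)  {s, sr^2, ...} (size 2)  {sr, sr^3, ...} (size 2)
  chi_1 (triv)               1             1               1                    1                        1                       
  chi_2 (sign: r->1, s->-1)  1             1               1                    -1                       -1                      
  chi_3 (r->-1, s->1)        1             1               -1                   1                        -1                      
  chi_4 (r->-1, s->-1)       1             1               -1                   -1                       1                       
  chi_5 (2d, j=1)            2             -2              0                    0                        0                       

Spot check: chi_5 (2d, j=1) on {sr, sr^3, ...} = 0.

Working: D_4 has order 2*4 = 8 with 5 conjugacy classes, hence 5 irreducibles. Sum of squared dims 1 + 1 + 1 + 1 + 4 = 8 = |G|. Linear characters come from the abelianisation; the 2-dimensional irreps have character r^k -> 2*cos(2*pi*j*k/4), reflections -> 0.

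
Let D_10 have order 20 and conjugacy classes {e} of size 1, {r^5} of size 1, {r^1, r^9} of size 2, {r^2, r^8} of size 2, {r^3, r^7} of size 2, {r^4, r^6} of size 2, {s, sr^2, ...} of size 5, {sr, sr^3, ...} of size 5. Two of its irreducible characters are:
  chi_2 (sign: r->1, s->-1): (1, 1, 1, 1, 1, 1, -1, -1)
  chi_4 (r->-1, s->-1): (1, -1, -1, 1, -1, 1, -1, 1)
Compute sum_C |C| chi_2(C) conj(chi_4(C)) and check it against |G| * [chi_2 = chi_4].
Sum = 0; so <chi_2, chi_4> = 0 (distinct irreducibles are orthogonal).

Reasoning: Compute term by term over conjugacy classes (|C| * chi_2(C) * conj(chi_4(C))):
  1*(1)*conj(1) + 1*(1)*conj(-1) + 2*(1)*conj(-1) + 2*(1)*conj(1) + 2*(1)*conj(-1) + 2*(1)*conj(1) + 5*(-1)*conj(-1) + 5*(-1)*conj(1)
  = (1) + (-1) + (-2) + (2) + (-2) + (2) + (5) + (-5)
  = 0.
Dividing by |G| = 20 gives 0/20 = 0, matching the row-orthogonality relation <chi_2, chi_4> = [chi_2 = chi_4].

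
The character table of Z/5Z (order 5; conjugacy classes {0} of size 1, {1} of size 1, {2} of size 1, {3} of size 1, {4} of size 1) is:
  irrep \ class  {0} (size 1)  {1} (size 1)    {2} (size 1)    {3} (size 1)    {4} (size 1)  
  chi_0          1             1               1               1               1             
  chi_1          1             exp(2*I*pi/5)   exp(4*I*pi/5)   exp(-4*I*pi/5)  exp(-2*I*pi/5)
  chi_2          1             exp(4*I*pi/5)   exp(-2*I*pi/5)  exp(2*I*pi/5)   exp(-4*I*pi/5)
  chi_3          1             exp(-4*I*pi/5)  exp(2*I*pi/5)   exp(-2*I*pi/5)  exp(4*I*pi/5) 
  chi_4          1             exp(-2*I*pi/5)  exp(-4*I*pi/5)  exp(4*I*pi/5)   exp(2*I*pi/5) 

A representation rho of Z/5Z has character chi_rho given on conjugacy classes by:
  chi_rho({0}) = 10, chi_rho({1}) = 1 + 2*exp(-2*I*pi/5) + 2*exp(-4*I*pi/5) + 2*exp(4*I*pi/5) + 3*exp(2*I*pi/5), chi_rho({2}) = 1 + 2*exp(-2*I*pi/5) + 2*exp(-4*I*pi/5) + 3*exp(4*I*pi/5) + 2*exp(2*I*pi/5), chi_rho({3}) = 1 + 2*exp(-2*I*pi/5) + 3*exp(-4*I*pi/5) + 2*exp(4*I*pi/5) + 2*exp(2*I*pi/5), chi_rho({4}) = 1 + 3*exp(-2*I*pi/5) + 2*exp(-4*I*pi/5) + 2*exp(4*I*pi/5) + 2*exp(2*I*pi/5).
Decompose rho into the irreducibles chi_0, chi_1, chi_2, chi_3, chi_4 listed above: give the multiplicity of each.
Multiplicities: chi_0: 1, chi_1: 3, chi_2: 2, chi_3: 2, chi_4: 2.

Reasoning: Use <chi_rho, chi> = (1/|G|) sum_C |C| * chi_rho(C) * conj(chi(C)) with |G| = 5 for each irreducible chi in the table:
  <chi_rho, chi_0> = (1/5)[1*(10)*conj(1) + 1*(1 + 2*exp(-2*I*pi/5) + 2*exp(-4*I*pi/5) + 2*exp(4*I*pi/5) + 3*exp(2*I*pi/5))*conj(1) + 1*(1 + 2*exp(-2*I*pi/5) + 2*exp(-4*I*pi/5) + 3*exp(4*I*pi/5) + 2*exp(2*I*pi/5))*conj(1) + 1*(1 + 2*exp(-2*I*pi/5) + 3*exp(-4*I*pi/5) + 2*exp(4*I*pi/5) + 2*exp(2*I*pi/5))*conj(1) + 1*(1 + 3*exp(-2*I*pi/5) + 2*exp(-4*I*pi/5) + 2*exp(4*I*pi/5) + 2*exp(2*I*pi/5))*conj(1)]
      = (1/5)[(10) + (1 + 2*exp(-2*I*pi/5) + 2*exp(-4*I*pi/5) + 2*exp(4*I*pi/5) + 3*exp(2*I*pi/5)) + (1 + 2*exp(-2*I*pi/5) + 2*exp(-4*I*pi/5) + 3*exp(4*I*pi/5) + 2*exp(2*I*pi/5)) + (1 + 2*exp(-2*I*pi/5) + 3*exp(-4*I*pi/5) + 2*exp(4*I*pi/5) + 2*exp(2*I*pi/5)) + (1 + 3*exp(-2*I*pi/5) + 2*exp(-4*I*pi/5) + 2*exp(4*I*pi/5) + 2*exp(2*I*pi/5))] = 5/5 = 1
  <chi_rho, chi_1> = (1/5)[1*(10)*conj(1) + 1*(1 + 2*exp(-2*I*pi/5) + 2*exp(-4*I*pi/5) + 2*exp(4*I*pi/5) + 3*exp(2*I*pi/5))*conj(exp(2*I*pi/5)) + 1*(1 + 2*exp(-2*I*pi/5) + 2*exp(-4*I*pi/5) + 3*exp(4*I*pi/5) + 2*exp(2*I*pi/5))*conj(exp(4*I*pi/5)) + 1*(1 + 2*exp(-2*I*pi/5) + 3*exp(-4*I*pi/5) + 2*exp(4*I*pi/5) + 2*exp(2*I*pi/5))*conj(exp(-4*I*pi/5)) + 1*(1 + 3*exp(-2*I*pi/5) + 2*exp(-4*I*pi/5) + 2*exp(4*I*pi/5) + 2*exp(2*I*pi/5))*conj(exp(-2*I*pi/5))]
      = (1/5)[(10) + (3 + 2*exp(-4*I*pi/5) + exp(-2*I*pi/5) + 2*exp(4*I*pi/5) + 2*exp(2*I*pi/5)) + (3 + 2*exp(-2*I*pi/5) + exp(-4*I*pi/5) + 2*exp(4*I*pi/5) + 2*exp(2*I*pi/5)) + (3 + 2*exp(-2*I*pi/5) + 2*exp(-4*I*pi/5) + exp(4*I*pi/5) + 2*exp(2*I*pi/5)) + (3 + 2*exp(-2*I*pi/5) + 2*exp(-4*I*pi/5) + exp(2*I*pi/5) + 2*exp(4*I*pi/5))] = 15/5 = 3
  <chi_rho, chi_2> = (1/5)[1*(10)*conj(1) + 1*(1 + 2*exp(-2*I*pi/5) + 2*exp(-4*I*pi/5) + 2*exp(4*I*pi/5) + 3*exp(2*I*pi/5))*conj(exp(4*I*pi/5)) + 1*(1 + 2*exp(-2*I*pi/5) + 2*exp(-4*I*pi/5) + 3*exp(4*I*pi/5) + 2*exp(2*I*pi/5))*conj(exp(-2*I*pi/5)) + 1*(1 + 2*exp(-2*I*pi/5) + 3*exp(-4*I*pi/5) + 2*exp(4*I*pi/5) + 2*exp(2*I*pi/5))*conj(exp(2*I*pi/5)) + 1*(1 + 3*exp(-2*I*pi/5) + 2*exp(-4*I*pi/5) + 2*exp(4*I*pi/5) + 2*exp(2*I*pi/5))*conj(exp(-4*I*pi/5))]
      = (1/5)[(10) + (2 + 3*exp(-2*I*pi/5) + exp(-4*I*pi/5) + 2*exp(4*I*pi/5) + 2*exp(2*I*pi/5)) + (2 + 2*exp(-2*I*pi/5) + 3*exp(-4*I*pi/5) + exp(2*I*pi/5) + 2*exp(4*I*pi/5)) + (2 + 2*exp(-4*I*pi/5) + exp(-2*I*pi/5) + 3*exp(4*I*pi/5) + 2*exp(2*I*pi/5)) + (2 + 2*exp(-2*I*pi/5) + 2*exp(-4*I*pi/5) + exp(4*I*pi/5) + 3*exp(2*I*pi/5))] = 10/5 = 2
  <chi_rho, chi_3> = (1/5)[1*(10)*conj(1) + 1*(1 + 2*exp(-2*I*pi/5) + 2*exp(-4*I*pi/5) + 2*exp(4*I*pi/5) + 3*exp(2*I*pi/5))*conj(exp(-4*I*pi/5)) + 1*(1 + 2*exp(-2*I*pi/5) + 2*exp(-4*I*pi/5) + 3*exp(4*I*pi/5) + 2*exp(2*I*pi/5))*conj(exp(2*I*pi/5)) + 1*(1 + 2*exp(-2*I*pi/5) + 3*exp(-4*I*pi/5) + 2*exp(4*I*pi/5) + 2*exp(2*I*pi/5))*conj(exp(-2*I*pi/5)) + 1*(1 + 3*exp(-2*I*pi/5) + 2*exp(-4*I*pi/5) + 2*exp(4*I*pi/5) + 2*exp(2*I*pi/5))*conj(exp(4*I*pi/5))]
      = (1/5)[(10) + (2 + 2*exp(-2*I*pi/5) + 3*exp(-4*I*pi/5) + exp(4*I*pi/5) + 2*exp(2*I*pi/5)) + (2 + 2*exp(-4*I*pi/5) + exp(-2*I*pi/5) + 2*exp(4*I*pi/5) + 3*exp(2*I*pi/5)) + (2 + 3*exp(-2*I*pi/5) + 2*exp(-4*I*pi/5) + exp(2*I*pi/5) + 2*exp(4*I*pi/5)) + (2 + 2*exp(-2*I*pi/5) + exp(-4*I*pi/5) + 3*exp(4*I*pi/5) + 2*exp(2*I*pi/5))] = 10/5 = 2
  <chi_rho, chi_4> = (1/5)[1*(10)*conj(1) + 1*(1 + 2*exp(-2*I*pi/5) + 2*exp(-4*I*pi/5) + 2*exp(4*I*pi/5) + 3*exp(2*I*pi/5))*conj(exp(-2*I*pi/5)) + 1*(1 + 2*exp(-2*I*pi/5) + 2*exp(-4*I*pi/5) + 3*exp(4*I*pi/5) + 2*exp(2*I*pi/5))*conj(exp(-4*I*pi/5)) + 1*(1 + 2*exp(-2*I*pi/5) + 3*exp(-4*I*pi/5) + 2*exp(4*I*pi/5) + 2*exp(2*I*pi/5))*conj(exp(4*I*pi/5)) + 1*(1 + 3*exp(-2*I*pi/5) + 2*exp(-4*I*pi/5) + 2*exp(4*I*pi/5) + 2*exp(2*I*pi/5))*conj(exp(2*I*pi/5))]
      = (1/5)[(10) + (2 + 2*exp(-2*I*pi/5) + 2*exp(-4*I*pi/5) + exp(2*I*pi/5) + 3*exp(4*I*pi/5)) + (2 + 3*exp(-2*I*pi/5) + 2*exp(-4*I*pi/5) + exp(4*I*pi/5) + 2*exp(2*I*pi/5)) + (2 + 2*exp(-2*I*pi/5) + exp(-4*I*pi/5) + 2*exp(4*I*pi/5) + 3*exp(2*I*pi/5)) + (2 + 3*exp(-4*I*pi/5) + exp(-2*I*pi/5) + 2*exp(4*I*pi/5) + 2*exp(2*I*pi/5))] = 10/5 = 2
(Exp terms are combined using exp(i*s)*conj(exp(i*t)) = exp(i*(s-t)), and sums of them are collapsed using the identity that for every m > 1 the m distinct m-th roots of unity sum to 0, e.g. 1 + exp(2*I*pi/3) + exp(-2*I*pi/3) = 0.)
Dimension check: dim(rho) = sum (mult * dim) = 1*1 + 3*1 + 2*1 + 2*1 + 2*1 = 10 = chi_rho(e) = 10.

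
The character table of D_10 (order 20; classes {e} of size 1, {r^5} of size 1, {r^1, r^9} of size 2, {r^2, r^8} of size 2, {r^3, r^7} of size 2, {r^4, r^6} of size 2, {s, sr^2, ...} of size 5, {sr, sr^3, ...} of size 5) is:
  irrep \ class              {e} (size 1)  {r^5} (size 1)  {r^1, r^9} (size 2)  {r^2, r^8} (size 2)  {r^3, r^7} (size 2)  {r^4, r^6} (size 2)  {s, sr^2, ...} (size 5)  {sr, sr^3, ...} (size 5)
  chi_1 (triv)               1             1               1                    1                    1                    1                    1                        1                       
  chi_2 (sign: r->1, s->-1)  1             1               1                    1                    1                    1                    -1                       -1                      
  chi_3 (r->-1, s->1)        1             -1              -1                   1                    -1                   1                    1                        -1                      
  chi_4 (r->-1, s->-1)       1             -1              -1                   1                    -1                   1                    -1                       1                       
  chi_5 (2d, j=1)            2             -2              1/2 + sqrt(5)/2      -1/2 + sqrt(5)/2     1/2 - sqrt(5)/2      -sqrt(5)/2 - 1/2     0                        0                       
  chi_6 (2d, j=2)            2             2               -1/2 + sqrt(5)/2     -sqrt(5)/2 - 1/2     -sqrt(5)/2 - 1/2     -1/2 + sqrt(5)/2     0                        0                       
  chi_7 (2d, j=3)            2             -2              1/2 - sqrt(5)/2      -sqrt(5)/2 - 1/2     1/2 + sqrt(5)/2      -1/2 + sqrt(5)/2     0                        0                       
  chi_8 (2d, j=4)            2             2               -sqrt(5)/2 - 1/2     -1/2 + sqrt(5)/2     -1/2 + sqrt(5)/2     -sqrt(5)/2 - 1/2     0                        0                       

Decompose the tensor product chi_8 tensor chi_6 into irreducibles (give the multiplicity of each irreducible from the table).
chi_8 tensor chi_6 = chi_6 + chi_8 (all other irreducibles have multiplicity 0).

Proof sketch: The character of a tensor product is the pointwise product (chi_8 * chi_6)(C) = chi_8(C) * chi_6(C):
  {e}: (2)*(2), {r^5}: (2)*(2), {r^1, r^9}: (-sqrt(5)/2 - 1/2)*(-1/2 + sqrt(5)/2), {r^2, r^8}: (-1/2 + sqrt(5)/2)*(-sqrt(5)/2 - 1/2), {r^3, r^7}: (-1/2 + sqrt(5)/2)*(-sqrt(5)/2 - 1/2), {r^4, r^6}: (-sqrt(5)/2 - 1/2)*(-1/2 + sqrt(5)/2), {s, sr^2, ...}: (0)*(0), {sr, sr^3, ...}: (0)*(0)
so (chi_8 * chi_6) takes values
  {e} -> 4, {r^5} -> 4, {r^1, r^9} -> -1, {r^2, r^8} -> -1, {r^3, r^7} -> -1, {r^4, r^6} -> -1, {s, sr^2, ...} -> 0, {sr, sr^3, ...} -> 0.
Now take the inner product of this character with each irreducible chi from the table, <chi_8*chi_6, chi> = (1/20) sum_C |C| (chi_8*chi_6)(C) conj(chi(C)):
  <chi_8*chi_6, chi_1> = (1/20)[1*(4)*conj(1) + 1*(4)*conj(1) + 2*(-1)*conj(1) + 2*(-1)*conj(1) + 2*(-1)*conj(1) + 2*(-1)*conj(1) + 5*(0)*conj(1) + 5*(0)*conj(1)]
      = (1/20)[(4) + (4) + (-2) + (-2) + (-2) + (-2) + (0) + (0)] = 0/20 = 0
  <chi_8*chi_6, chi_2> = (1/20)[1*(4)*conj(1) + 1*(4)*conj(1) + 2*(-1)*conj(1) + 2*(-1)*conj(1) + 2*(-1)*conj(1) + 2*(-1)*conj(1) + 5*(0)*conj(-1) + 5*(0)*conj(-1)]
      = (1/20)[(4) + (4) + (-2) + (-2) + (-2) + (-2) + (0) + (0)] = 0/20 = 0
  <chi_8*chi_6, chi_3> = (1/20)[1*(4)*conj(1) + 1*(4)*conj(-1) + 2*(-1)*conj(-1) + 2*(-1)*conj(1) + 2*(-1)*conj(-1) + 2*(-1)*conj(1) + 5*(0)*conj(1) + 5*(0)*conj(-1)]
      = (1/20)[(4) + (-4) + (2) + (-2) + (2) + (-2) + (0) + (0)] = 0/20 = 0
  <chi_8*chi_6, chi_4> = (1/20)[1*(4)*conj(1) + 1*(4)*conj(-1) + 2*(-1)*conj(-1) + 2*(-1)*conj(1) + 2*(-1)*conj(-1) + 2*(-1)*conj(1) + 5*(0)*conj(-1) + 5*(0)*conj(1)]
      = (1/20)[(4) + (-4) + (2) + (-2) + (2) + (-2) + (0) + (0)] = 0/20 = 0
  <chi_8*chi_6, chi_5> = (1/20)[1*(4)*conj(2) + 1*(4)*conj(-2) + 2*(-1)*conj(1/2 + sqrt(5)/2) + 2*(-1)*conj(-1/2 + sqrt(5)/2) + 2*(-1)*conj(1/2 - sqrt(5)/2) + 2*(-1)*conj(-sqrt(5)/2 - 1/2) + 5*(0)*conj(0) + 5*(0)*conj(0)]
      = (1/20)[(8) + (-8) + (-sqrt(5) - 1) + (1 - sqrt(5)) + (-1 + sqrt(5)) + (1 + sqrt(5)) + (0) + (0)] = 0/20 = 0
  <chi_8*chi_6, chi_6> = (1/20)[1*(4)*conj(2) + 1*(4)*conj(2) + 2*(-1)*conj(-1/2 + sqrt(5)/2) + 2*(-1)*conj(-sqrt(5)/2 - 1/2) + 2*(-1)*conj(-sqrt(5)/2 - 1/2) + 2*(-1)*conj(-1/2 + sqrt(5)/2) + 5*(0)*conj(0) + 5*(0)*conj(0)]
      = (1/20)[(8) + (8) + (1 - sqrt(5)) + (1 + sqrt(5)) + (1 + sqrt(5)) + (1 - sqrt(5)) + (0) + (0)] = 20/20 = 1
  <chi_8*chi_6, chi_7> = (1/20)[1*(4)*conj(2) + 1*(4)*conj(-2) + 2*(-1)*conj(1/2 - sqrt(5)/2) + 2*(-1)*conj(-sqrt(5)/2 - 1/2) + 2*(-1)*conj(1/2 + sqrt(5)/2) + 2*(-1)*conj(-1/2 + sqrt(5)/2) + 5*(0)*conj(0) + 5*(0)*conj(0)]
      = (1/20)[(8) + (-8) + (-1 + sqrt(5)) + (1 + sqrt(5)) + (-sqrt(5) - 1) + (1 - sqrt(5)) + (0) + (0)] = 0/20 = 0
  <chi_8*chi_6, chi_8> = (1/20)[1*(4)*conj(2) + 1*(4)*conj(2) + 2*(-1)*conj(-sqrt(5)/2 - 1/2) + 2*(-1)*conj(-1/2 + sqrt(5)/2) + 2*(-1)*conj(-1/2 + sqrt(5)/2) + 2*(-1)*conj(-sqrt(5)/2 - 1/2) + 5*(0)*conj(0) + 5*(0)*conj(0)]
      = (1/20)[(8) + (8) + (1 + sqrt(5)) + (1 - sqrt(5)) + (1 - sqrt(5)) + (1 + sqrt(5)) + (0) + (0)] = 20/20 = 1
Hence the multiplicities are chi_6: 1, chi_8: 1. Dimension check: dim(chi_8)*dim(chi_6) = 2*2 = 4 and sum (mult * dim) = 1*2 + 1*2 = 4.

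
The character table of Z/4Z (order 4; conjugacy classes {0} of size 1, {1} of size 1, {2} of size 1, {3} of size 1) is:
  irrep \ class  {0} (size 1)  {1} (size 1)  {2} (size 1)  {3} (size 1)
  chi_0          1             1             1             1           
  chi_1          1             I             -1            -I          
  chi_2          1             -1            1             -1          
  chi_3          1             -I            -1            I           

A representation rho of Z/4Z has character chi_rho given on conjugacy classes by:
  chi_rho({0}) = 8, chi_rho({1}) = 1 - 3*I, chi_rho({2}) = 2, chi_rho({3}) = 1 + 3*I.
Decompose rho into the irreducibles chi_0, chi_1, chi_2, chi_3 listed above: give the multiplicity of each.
Multiplicities: chi_0: 3, chi_1: 0, chi_2: 2, chi_3: 3.

Solution. Use <chi_rho, chi> = (1/|G|) sum_C |C| * chi_rho(C) * conj(chi(C)) with |G| = 4 for each irreducible chi in the table:
  <chi_rho, chi_0> = (1/4)[1*(8)*conj(1) + 1*(1 - 3*I)*conj(1) + 1*(2)*conj(1) + 1*(1 + 3*I)*conj(1)]
      = (1/4)[(8) + (1 - 3*I) + (2) + (1 + 3*I)] = 12/4 = 3
  <chi_rho, chi_1> = (1/4)[1*(8)*conj(1) + 1*(1 - 3*I)*conj(I) + 1*(2)*conj(-1) + 1*(1 + 3*I)*conj(-I)]
      = (1/4)[(8) + (-3 - I) + (-2) + (-3 + I)] = 0/4 = 0
  <chi_rho, chi_2> = (1/4)[1*(8)*conj(1) + 1*(1 - 3*I)*conj(-1) + 1*(2)*conj(1) + 1*(1 + 3*I)*conj(-1)]
      = (1/4)[(8) + (-1 + 3*I) + (2) + (-1 - 3*I)] = 8/4 = 2
  <chi_rho, chi_3> = (1/4)[1*(8)*conj(1) + 1*(1 - 3*I)*conj(-I) + 1*(2)*conj(-1) + 1*(1 + 3*I)*conj(I)]
      = (1/4)[(8) + (3 + I) + (-2) + (3 - I)] = 12/4 = 3
(Exp terms are combined using exp(i*s)*conj(exp(i*t)) = exp(i*(s-t)), and sums of them are collapsed using the identity that for every m > 1 the m distinct m-th roots of unity sum to 0, e.g. 1 + exp(2*I*pi/3) + exp(-2*I*pi/3) = 0.)
Dimension check: dim(rho) = sum (mult * dim) = 3*1 + 0*1 + 2*1 + 3*1 = 8 = chi_rho(e) = 8.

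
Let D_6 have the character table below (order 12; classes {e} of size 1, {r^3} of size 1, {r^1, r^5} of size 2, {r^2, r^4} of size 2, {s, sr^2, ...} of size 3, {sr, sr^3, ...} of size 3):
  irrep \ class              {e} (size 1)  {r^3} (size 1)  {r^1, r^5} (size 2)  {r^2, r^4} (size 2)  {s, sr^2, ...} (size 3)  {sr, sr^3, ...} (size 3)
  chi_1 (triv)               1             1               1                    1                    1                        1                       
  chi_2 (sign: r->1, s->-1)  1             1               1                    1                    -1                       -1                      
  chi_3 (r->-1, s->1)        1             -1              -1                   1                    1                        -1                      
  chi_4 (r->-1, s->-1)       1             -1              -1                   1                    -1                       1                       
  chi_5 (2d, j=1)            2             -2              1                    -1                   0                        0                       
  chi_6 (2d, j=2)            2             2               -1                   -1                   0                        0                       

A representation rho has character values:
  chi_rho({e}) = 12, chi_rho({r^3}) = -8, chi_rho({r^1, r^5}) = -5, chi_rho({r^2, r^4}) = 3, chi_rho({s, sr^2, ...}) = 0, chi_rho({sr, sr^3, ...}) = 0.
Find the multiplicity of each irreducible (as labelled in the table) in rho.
Multiplicities: chi_1: 0, chi_2: 0, chi_3: 3, chi_4: 3, chi_5: 2, chi_6: 1.

Argument: Use <chi_rho, chi> = (1/|G|) sum_C |C| * chi_rho(C) * conj(chi(C)) with |G| = 12 for each irreducible chi in the table:
  <chi_rho, chi_1> = (1/12)[1*(12)*conj(1) + 1*(-8)*conj(1) + 2*(-5)*conj(1) + 2*(3)*conj(1) + 3*(0)*conj(1) + 3*(0)*conj(1)]
      = (1/12)[(12) + (-8) + (-10) + (6) + (0) + (0)] = 0/12 = 0
  <chi_rho, chi_2> = (1/12)[1*(12)*conj(1) + 1*(-8)*conj(1) + 2*(-5)*conj(1) + 2*(3)*conj(1) + 3*(0)*conj(-1) + 3*(0)*conj(-1)]
      = (1/12)[(12) + (-8) + (-10) + (6) + (0) + (0)] = 0/12 = 0
  <chi_rho, chi_3> = (1/12)[1*(12)*conj(1) + 1*(-8)*conj(-1) + 2*(-5)*conj(-1) + 2*(3)*conj(1) + 3*(0)*conj(1) + 3*(0)*conj(-1)]
      = (1/12)[(12) + (8) + (10) + (6) + (0) + (0)] = 36/12 = 3
  <chi_rho, chi_4> = (1/12)[1*(12)*conj(1) + 1*(-8)*conj(-1) + 2*(-5)*conj(-1) + 2*(3)*conj(1) + 3*(0)*conj(-1) + 3*(0)*conj(1)]
      = (1/12)[(12) + (8) + (10) + (6) + (0) + (0)] = 36/12 = 3
  <chi_rho, chi_5> = (1/12)[1*(12)*conj(2) + 1*(-8)*conj(-2) + 2*(-5)*conj(1) + 2*(3)*conj(-1) + 3*(0)*conj(0) + 3*(0)*conj(0)]
      = (1/12)[(24) + (16) + (-10) + (-6) + (0) + (0)] = 24/12 = 2
  <chi_rho, chi_6> = (1/12)[1*(12)*conj(2) + 1*(-8)*conj(2) + 2*(-5)*conj(-1) + 2*(3)*conj(-1) + 3*(0)*conj(0) + 3*(0)*conj(0)]
      = (1/12)[(24) + (-16) + (10) + (-6) + (0) + (0)] = 12/12 = 1
Dimension check: dim(rho) = sum (mult * dim) = 0*1 + 0*1 + 3*1 + 3*1 + 2*2 + 1*2 = 12 = chi_rho(e) = 12.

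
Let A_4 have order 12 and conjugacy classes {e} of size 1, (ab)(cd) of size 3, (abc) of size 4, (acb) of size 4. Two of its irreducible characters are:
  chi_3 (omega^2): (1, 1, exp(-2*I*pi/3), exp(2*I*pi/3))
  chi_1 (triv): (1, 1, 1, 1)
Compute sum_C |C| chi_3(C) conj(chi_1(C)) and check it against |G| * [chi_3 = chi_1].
Sum = 0; so <chi_3, chi_1> = 0 (distinct irreducibles are orthogonal).

Solution. Compute term by term over conjugacy classes (|C| * chi_3(C) * conj(chi_1(C))):
  1*(1)*conj(1) + 3*(1)*conj(1) + 4*(exp(-2*I*pi/3))*conj(1) + 4*(exp(2*I*pi/3))*conj(1)
  = (1) + (3) + (4*exp(-2*I*pi/3)) + (4*exp(2*I*pi/3))
  = 0.
(Exp terms are combined using exp(i*s)*conj(exp(i*t)) = exp(i*(s-t)), and sums of them are collapsed using the identity that for every m > 1 the m distinct m-th roots of unity sum to 0, e.g. 1 + exp(2*I*pi/3) + exp(-2*I*pi/3) = 0.)
Dividing by |G| = 12 gives 0/12 = 0, matching the row-orthogonality relation <chi_3, chi_1> = [chi_3 = chi_1].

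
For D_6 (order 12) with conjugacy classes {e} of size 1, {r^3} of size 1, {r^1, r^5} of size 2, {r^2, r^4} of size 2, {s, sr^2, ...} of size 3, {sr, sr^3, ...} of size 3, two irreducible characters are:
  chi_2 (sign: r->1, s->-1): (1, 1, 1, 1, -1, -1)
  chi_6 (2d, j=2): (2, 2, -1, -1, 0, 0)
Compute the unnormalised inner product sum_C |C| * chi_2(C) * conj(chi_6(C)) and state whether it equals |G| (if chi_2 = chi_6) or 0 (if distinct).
Sum = 0; so <chi_2, chi_6> = 0 (distinct irreducibles are orthogonal).

Why: Compute term by term over conjugacy classes (|C| * chi_2(C) * conj(chi_6(C))):
  1*(1)*conj(2) + 1*(1)*conj(2) + 2*(1)*conj(-1) + 2*(1)*conj(-1) + 3*(-1)*conj(0) + 3*(-1)*conj(0)
  = (2) + (2) + (-2) + (-2) + (0) + (0)
  = 0.
Dividing by |G| = 12 gives 0/12 = 0, matching the row-orthogonality relation <chi_2, chi_6> = [chi_2 = chi_6].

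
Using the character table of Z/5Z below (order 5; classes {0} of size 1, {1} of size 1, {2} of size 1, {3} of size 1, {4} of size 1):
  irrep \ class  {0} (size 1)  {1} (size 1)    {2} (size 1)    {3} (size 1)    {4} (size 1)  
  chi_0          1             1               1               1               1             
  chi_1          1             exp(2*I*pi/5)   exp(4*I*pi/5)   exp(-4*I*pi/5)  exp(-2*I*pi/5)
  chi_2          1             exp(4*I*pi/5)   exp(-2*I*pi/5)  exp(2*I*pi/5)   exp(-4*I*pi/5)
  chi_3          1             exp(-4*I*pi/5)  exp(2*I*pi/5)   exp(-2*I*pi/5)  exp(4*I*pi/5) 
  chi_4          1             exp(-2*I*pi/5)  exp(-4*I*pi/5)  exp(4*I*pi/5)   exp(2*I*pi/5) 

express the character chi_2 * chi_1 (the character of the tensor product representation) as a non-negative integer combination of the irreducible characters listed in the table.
chi_2 tensor chi_1 = chi_3 (all other irreducibles have multiplicity 0).

Reasoning: The character of a tensor product is the pointwise product (chi_2 * chi_1)(C) = chi_2(C) * chi_1(C):
  {0}: (1)*(1), {1}: (exp(4*I*pi/5))*(exp(2*I*pi/5)), {2}: (exp(-2*I*pi/5))*(exp(4*I*pi/5)), {3}: (exp(2*I*pi/5))*(exp(-4*I*pi/5)), {4}: (exp(-4*I*pi/5))*(exp(-2*I*pi/5))
so (chi_2 * chi_1) takes values
  {0} -> 1, {1} -> exp(-4*I*pi/5), {2} -> exp(2*I*pi/5), {3} -> exp(-2*I*pi/5), {4} -> exp(4*I*pi/5).
Now take the inner product of this character with each irreducible chi from the table, <chi_2*chi_1, chi> = (1/5) sum_C |C| (chi_2*chi_1)(C) conj(chi(C)):
  <chi_2*chi_1, chi_0> = (1/5)[1*(1)*conj(1) + 1*(exp(-4*I*pi/5))*conj(1) + 1*(exp(2*I*pi/5))*conj(1) + 1*(exp(-2*I*pi/5))*conj(1) + 1*(exp(4*I*pi/5))*conj(1)]
      = (1/5)[(1) + (exp(-4*I*pi/5)) + (exp(2*I*pi/5)) + (exp(-2*I*pi/5)) + (exp(4*I*pi/5))] = 0/5 = 0
  <chi_2*chi_1, chi_1> = (1/5)[1*(1)*conj(1) + 1*(exp(-4*I*pi/5))*conj(exp(2*I*pi/5)) + 1*(exp(2*I*pi/5))*conj(exp(4*I*pi/5)) + 1*(exp(-2*I*pi/5))*conj(exp(-4*I*pi/5)) + 1*(exp(4*I*pi/5))*conj(exp(-2*I*pi/5))]
      = (1/5)[(1) + (exp(4*I*pi/5)) + (exp(-2*I*pi/5)) + (exp(2*I*pi/5)) + (exp(-4*I*pi/5))] = 0/5 = 0
  <chi_2*chi_1, chi_2> = (1/5)[1*(1)*conj(1) + 1*(exp(-4*I*pi/5))*conj(exp(4*I*pi/5)) + 1*(exp(2*I*pi/5))*conj(exp(-2*I*pi/5)) + 1*(exp(-2*I*pi/5))*conj(exp(2*I*pi/5)) + 1*(exp(4*I*pi/5))*conj(exp(-4*I*pi/5))]
      = (1/5)[(1) + (exp(2*I*pi/5)) + (exp(4*I*pi/5)) + (exp(-4*I*pi/5)) + (exp(-2*I*pi/5))] = 0/5 = 0
  <chi_2*chi_1, chi_3> = (1/5)[1*(1)*conj(1) + 1*(exp(-4*I*pi/5))*conj(exp(-4*I*pi/5)) + 1*(exp(2*I*pi/5))*conj(exp(2*I*pi/5)) + 1*(exp(-2*I*pi/5))*conj(exp(-2*I*pi/5)) + 1*(exp(4*I*pi/5))*conj(exp(4*I*pi/5))]
      = (1/5)[(1) + (1) + (1) + (1) + (1)] = 5/5 = 1
  <chi_2*chi_1, chi_4> = (1/5)[1*(1)*conj(1) + 1*(exp(-4*I*pi/5))*conj(exp(-2*I*pi/5)) + 1*(exp(2*I*pi/5))*conj(exp(-4*I*pi/5)) + 1*(exp(-2*I*pi/5))*conj(exp(4*I*pi/5)) + 1*(exp(4*I*pi/5))*conj(exp(2*I*pi/5))]
      = (1/5)[(1) + (exp(-2*I*pi/5)) + (exp(-4*I*pi/5)) + (exp(4*I*pi/5)) + (exp(2*I*pi/5))] = 0/5 = 0
(Exp terms are combined using exp(i*s)*conj(exp(i*t)) = exp(i*(s-t)), and sums of them are collapsed using the identity that for every m > 1 the m distinct m-th roots of unity sum to 0, e.g. 1 + exp(2*I*pi/3) + exp(-2*I*pi/3) = 0.)
Hence the multiplicities are chi_3: 1. Dimension check: dim(chi_2)*dim(chi_1) = 1*1 = 1 and sum (mult * dim) = 1*1 = 1.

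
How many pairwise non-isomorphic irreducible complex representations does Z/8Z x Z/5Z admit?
40

Why: The number of irreducible complex representations of a finite group equals its number of conjugacy classes. Z/8Z x Z/5Z is abelian of order 40, so every element is its own conjugacy class: 40 classes, so Z/8Z x Z/5Z (order 40) has exactly 40 irreducible complex representations.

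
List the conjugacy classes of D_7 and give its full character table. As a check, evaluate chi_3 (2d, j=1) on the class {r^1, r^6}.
Conjugacy classes: {e} of size 1, {r^1, r^6} of size 2, {r^2, r^5} of size 2, {r^3, r^4} of size 2, {s, sr, ..., sr^6} of size 7.
Character table:
  irrep \ class              {e} (size 1)  {r^1, r^6} (size 2)  {r^2, r^5} (size 2)  {r^3, r^4} (size 2)  {s, sr, ..., sr^6} (size 7)
  chi_1 (triv)               1             1                    1                    1                    1                          
  chi_2 (sign: r->1, s->-1)  1             1                    1                    1                    -1                         
  chi_3 (2d, j=1)            2             2*cos(2*pi/7)        -2*cos(3*pi/7)       -2*cos(pi/7)         0                          
  chi_4 (2d, j=2)            2             -2*cos(3*pi/7)       -2*cos(pi/7)         2*cos(2*pi/7)        0                          
  chi_5 (2d, j=3)            2             -2*cos(pi/7)         2*cos(2*pi/7)        -2*cos(3*pi/7)       0                          

Spot check: chi_3 (2d, j=1) on {r^1, r^6} = 2*cos(2*pi/7).

Argument: D_7 has order 2*7 = 14 with 5 conjugacy classes, hence 5 irreducibles. Sum of squared dims 1 + 1 + 4 + 4 + 4 = 14 = |G|. Linear characters come from the abelianisation; the 2-dimensional irreps have character r^k -> 2*cos(2*pi*j*k/7), reflections -> 0.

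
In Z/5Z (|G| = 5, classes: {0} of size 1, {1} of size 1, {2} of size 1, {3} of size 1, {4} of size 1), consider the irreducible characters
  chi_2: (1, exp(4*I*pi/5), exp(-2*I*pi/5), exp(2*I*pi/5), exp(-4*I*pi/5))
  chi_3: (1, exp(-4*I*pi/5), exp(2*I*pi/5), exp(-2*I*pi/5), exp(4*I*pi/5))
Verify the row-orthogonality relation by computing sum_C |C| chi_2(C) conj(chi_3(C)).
Sum = 0; so <chi_2, chi_3> = 0 (distinct irreducibles are orthogonal).

Justification: Compute term by term over conjugacy classes (|C| * chi_2(C) * conj(chi_3(C))):
  1*(1)*conj(1) + 1*(exp(4*I*pi/5))*conj(exp(-4*I*pi/5)) + 1*(exp(-2*I*pi/5))*conj(exp(2*I*pi/5)) + 1*(exp(2*I*pi/5))*conj(exp(-2*I*pi/5)) + 1*(exp(-4*I*pi/5))*conj(exp(4*I*pi/5))
  = (1) + (exp(-2*I*pi/5)) + (exp(-4*I*pi/5)) + (exp(4*I*pi/5)) + (exp(2*I*pi/5))
  = 0.
(Exp terms are combined using exp(i*s)*conj(exp(i*t)) = exp(i*(s-t)), and sums of them are collapsed using the identity that for every m > 1 the m distinct m-th roots of unity sum to 0, e.g. 1 + exp(2*I*pi/3) + exp(-2*I*pi/3) = 0.)
Dividing by |G| = 5 gives 0/5 = 0, matching the row-orthogonality relation <chi_2, chi_3> = [chi_2 = chi_3].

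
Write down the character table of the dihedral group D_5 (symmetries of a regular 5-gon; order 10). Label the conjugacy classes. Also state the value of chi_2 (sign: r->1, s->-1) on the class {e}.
Conjugacy classes: {e} of size 1, {r^1, r^4} of size 2, {r^2, r^3} of size 2, {s, sr, ..., sr^4} of size 5.
Character table:
  irrep \ class              {e} (size 1)  {r^1, r^4} (size 2)  {r^2, r^3} (size 2)  {s, sr, ..., sr^4} (size 5)
  chi_1 (triv)               1             1                    1                    1                          
  chi_2 (sign: r->1, s->-1)  1             1                    1                    -1                         
  chi_3 (2d, j=1)            2             -1/2 + sqrt(5)/2     -sqrt(5)/2 - 1/2     0                          
  chi_4 (2d, j=2)            2             -sqrt(5)/2 - 1/2     -1/2 + sqrt(5)/2     0                          

Spot check: chi_2 (sign: r->1, s->-1) on {e} = 1.

Why: D_5 has order 2*5 = 10 with 4 conjugacy classes, hence 4 irreducibles. Sum of squared dims 1 + 1 + 4 + 4 = 10 = |G|. Linear characters come from the abelianisation; the 2-dimensional irreps have character r^k -> 2*cos(2*pi*j*k/5), reflections -> 0.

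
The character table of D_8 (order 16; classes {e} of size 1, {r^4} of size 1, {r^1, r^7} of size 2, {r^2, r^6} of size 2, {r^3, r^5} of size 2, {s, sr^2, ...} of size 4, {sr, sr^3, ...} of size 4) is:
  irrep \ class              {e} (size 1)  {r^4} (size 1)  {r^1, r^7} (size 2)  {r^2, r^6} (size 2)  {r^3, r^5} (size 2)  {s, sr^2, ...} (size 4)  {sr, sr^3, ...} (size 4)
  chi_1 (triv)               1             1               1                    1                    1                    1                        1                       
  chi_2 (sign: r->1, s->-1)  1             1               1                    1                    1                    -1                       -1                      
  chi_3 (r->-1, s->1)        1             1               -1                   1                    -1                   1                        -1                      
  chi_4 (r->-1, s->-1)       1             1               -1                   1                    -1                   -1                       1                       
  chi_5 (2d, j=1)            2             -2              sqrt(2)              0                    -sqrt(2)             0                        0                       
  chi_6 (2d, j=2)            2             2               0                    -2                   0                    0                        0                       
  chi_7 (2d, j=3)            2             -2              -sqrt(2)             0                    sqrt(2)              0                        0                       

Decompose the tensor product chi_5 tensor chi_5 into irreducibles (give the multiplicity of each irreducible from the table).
chi_5 tensor chi_5 = chi_1 + chi_2 + chi_6 (all other irreducibles have multiplicity 0).

Justification: The character of a tensor product is the pointwise product (chi_5 * chi_5)(C) = chi_5(C) * chi_5(C):
  {e}: (2)*(2), {r^4}: (-2)*(-2), {r^1, r^7}: (sqrt(2))*(sqrt(2)), {r^2, r^6}: (0)*(0), {r^3, r^5}: (-sqrt(2))*(-sqrt(2)), {s, sr^2, ...}: (0)*(0), {sr, sr^3, ...}: (0)*(0)
so (chi_5 * chi_5) takes values
  {e} -> 4, {r^4} -> 4, {r^1, r^7} -> 2, {r^2, r^6} -> 0, {r^3, r^5} -> 2, {s, sr^2, ...} -> 0, {sr, sr^3, ...} -> 0.
Now take the inner product of this character with each irreducible chi from the table, <chi_5*chi_5, chi> = (1/16) sum_C |C| (chi_5*chi_5)(C) conj(chi(C)):
  <chi_5*chi_5, chi_1> = (1/16)[1*(4)*conj(1) + 1*(4)*conj(1) + 2*(2)*conj(1) + 2*(0)*conj(1) + 2*(2)*conj(1) + 4*(0)*conj(1) + 4*(0)*conj(1)]
      = (1/16)[(4) + (4) + (4) + (0) + (4) + (0) + (0)] = 16/16 = 1
  <chi_5*chi_5, chi_2> = (1/16)[1*(4)*conj(1) + 1*(4)*conj(1) + 2*(2)*conj(1) + 2*(0)*conj(1) + 2*(2)*conj(1) + 4*(0)*conj(-1) + 4*(0)*conj(-1)]
      = (1/16)[(4) + (4) + (4) + (0) + (4) + (0) + (0)] = 16/16 = 1
  <chi_5*chi_5, chi_3> = (1/16)[1*(4)*conj(1) + 1*(4)*conj(1) + 2*(2)*conj(-1) + 2*(0)*conj(1) + 2*(2)*conj(-1) + 4*(0)*conj(1) + 4*(0)*conj(-1)]
      = (1/16)[(4) + (4) + (-4) + (0) + (-4) + (0) + (0)] = 0/16 = 0
  <chi_5*chi_5, chi_4> = (1/16)[1*(4)*conj(1) + 1*(4)*conj(1) + 2*(2)*conj(-1) + 2*(0)*conj(1) + 2*(2)*conj(-1) + 4*(0)*conj(-1) + 4*(0)*conj(1)]
      = (1/16)[(4) + (4) + (-4) + (0) + (-4) + (0) + (0)] = 0/16 = 0
  <chi_5*chi_5, chi_5> = (1/16)[1*(4)*conj(2) + 1*(4)*conj(-2) + 2*(2)*conj(sqrt(2)) + 2*(0)*conj(0) + 2*(2)*conj(-sqrt(2)) + 4*(0)*conj(0) + 4*(0)*conj(0)]
      = (1/16)[(8) + (-8) + (4*sqrt(2)) + (0) + (-4*sqrt(2)) + (0) + (0)] = 0/16 = 0
  <chi_5*chi_5, chi_6> = (1/16)[1*(4)*conj(2) + 1*(4)*conj(2) + 2*(2)*conj(0) + 2*(0)*conj(-2) + 2*(2)*conj(0) + 4*(0)*conj(0) + 4*(0)*conj(0)]
      = (1/16)[(8) + (8) + (0) + (0) + (0) + (0) + (0)] = 16/16 = 1
  <chi_5*chi_5, chi_7> = (1/16)[1*(4)*conj(2) + 1*(4)*conj(-2) + 2*(2)*conj(-sqrt(2)) + 2*(0)*conj(0) + 2*(2)*conj(sqrt(2)) + 4*(0)*conj(0) + 4*(0)*conj(0)]
      = (1/16)[(8) + (-8) + (-4*sqrt(2)) + (0) + (4*sqrt(2)) + (0) + (0)] = 0/16 = 0
Hence the multiplicities are chi_1: 1, chi_2: 1, chi_6: 1. Dimension check: dim(chi_5)*dim(chi_5) = 2*2 = 4 and sum (mult * dim) = 1*1 + 1*1 + 1*2 = 4.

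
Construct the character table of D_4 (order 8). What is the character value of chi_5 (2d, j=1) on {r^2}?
Conjugacy classes: {e} of size 1, {r^2} of size 1, {r^1, r^3} of size 2, {s, sr^2, ...} of size 2, {sr, sr^3, ...} of size 2.
Character table:
  irrep \ class              {e} (size 1)  {r^2} (size 1)  {r^1, r^3} (size 2)  {s, sr^2, ...} (size 2)  {sr, sr^3, ...} (size 2)
  chi_1 (triv)               1             1               1                    1                        1                       
  chi_2 (sign: r->1, s->-1)  1             1               1                    -1                       -1                      
  chi_3 (r->-1, s->1)        1             1               -1                   1                        -1                      
  chi_4 (r->-1, s->-1)       1             1               -1                   -1                       1                       
  chi_5 (2d, j=1)            2             -2              0                    0                        0                       

Spot check: chi_5 (2d, j=1) on {r^2} = -2.

Explanation: D_4 has order 2*4 = 8 with 5 conjugacy classes, hence 5 irreducibles. Sum of squared dims 1 + 1 + 1 + 1 + 4 = 8 = |G|. Linear characters come from the abelianisation; the 2-dimensional irreps have character r^k -> 2*cos(2*pi*j*k/4), reflections -> 0.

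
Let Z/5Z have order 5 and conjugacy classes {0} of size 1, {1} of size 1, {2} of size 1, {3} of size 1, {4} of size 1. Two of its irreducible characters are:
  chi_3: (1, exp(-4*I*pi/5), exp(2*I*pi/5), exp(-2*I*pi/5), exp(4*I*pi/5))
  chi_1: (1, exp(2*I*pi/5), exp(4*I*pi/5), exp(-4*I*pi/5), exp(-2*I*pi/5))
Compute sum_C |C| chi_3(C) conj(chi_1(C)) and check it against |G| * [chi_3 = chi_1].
Sum = 0; so <chi_3, chi_1> = 0 (distinct irreducibles are orthogonal).

Solution. Compute term by term over conjugacy classes (|C| * chi_3(C) * conj(chi_1(C))):
  1*(1)*conj(1) + 1*(exp(-4*I*pi/5))*conj(exp(2*I*pi/5)) + 1*(exp(2*I*pi/5))*conj(exp(4*I*pi/5)) + 1*(exp(-2*I*pi/5))*conj(exp(-4*I*pi/5)) + 1*(exp(4*I*pi/5))*conj(exp(-2*I*pi/5))
  = (1) + (exp(4*I*pi/5)) + (exp(-2*I*pi/5)) + (exp(2*I*pi/5)) + (exp(-4*I*pi/5))
  = 0.
(Exp terms are combined using exp(i*s)*conj(exp(i*t)) = exp(i*(s-t)), and sums of them are collapsed using the identity that for every m > 1 the m distinct m-th roots of unity sum to 0, e.g. 1 + exp(2*I*pi/3) + exp(-2*I*pi/3) = 0.)
Dividing by |G| = 5 gives 0/5 = 0, matching the row-orthogonality relation <chi_3, chi_1> = [chi_3 = chi_1].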